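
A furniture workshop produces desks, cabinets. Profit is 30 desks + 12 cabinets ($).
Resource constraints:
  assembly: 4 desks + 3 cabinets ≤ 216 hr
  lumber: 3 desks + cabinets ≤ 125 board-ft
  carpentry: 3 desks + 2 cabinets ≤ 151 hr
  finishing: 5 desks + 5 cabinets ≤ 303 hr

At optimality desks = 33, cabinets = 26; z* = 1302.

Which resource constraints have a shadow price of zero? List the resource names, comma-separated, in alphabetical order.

assembly: 210/216 (slack 6)
lumber: 125/125 (binding)
carpentry: 151/151 (binding)
finishing: 295/303 (slack 8)
By complementary slackness, a constraint with positive slack has shadow price 0 → assembly, finishing.

assembly, finishing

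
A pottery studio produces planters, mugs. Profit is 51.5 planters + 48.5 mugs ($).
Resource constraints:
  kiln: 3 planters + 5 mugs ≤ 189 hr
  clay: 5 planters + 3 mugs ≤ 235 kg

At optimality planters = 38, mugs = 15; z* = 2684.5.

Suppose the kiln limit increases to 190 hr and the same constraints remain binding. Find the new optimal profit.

Both kiln and clay are binding at x*.
From A_Bᵀ y = c: 3·y_kiln + 5·y_clay = 51.5; 5·y_kiln + 3·y_clay = 48.5.
This yields shadow prices y_kiln = 5.5, y_clay = 7.
Δz = y_kiln·Δb = 5.5 × (1) = 5.5, so new z* = 2684.5 + 5.5 = 2690.

2690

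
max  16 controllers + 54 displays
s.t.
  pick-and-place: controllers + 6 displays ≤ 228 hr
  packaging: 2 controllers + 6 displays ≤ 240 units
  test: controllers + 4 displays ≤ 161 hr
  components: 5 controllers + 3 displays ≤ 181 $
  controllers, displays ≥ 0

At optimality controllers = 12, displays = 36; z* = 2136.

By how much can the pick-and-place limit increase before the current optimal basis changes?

12

Binding constraints: pick-and-place, packaging. The basis is B = [[1,6],[2,6]] with det -6.
Per unit increase in pick-and-place, x* moves by d = (-1, 0.3333).
The basis stays optimal until controllers reaches 0; allowable increase = 12 hr.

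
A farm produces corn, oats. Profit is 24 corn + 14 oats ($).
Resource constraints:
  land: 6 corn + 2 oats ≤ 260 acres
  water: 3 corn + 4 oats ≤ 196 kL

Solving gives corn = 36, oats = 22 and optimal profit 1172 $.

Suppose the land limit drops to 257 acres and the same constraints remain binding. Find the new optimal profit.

1163

Both land and water are binding at x*.
From A_Bᵀ y = c: 6·y_land + 3·y_water = 24; 2·y_land + 4·y_water = 14.
Solving: y_land = 3, y_water = 2.
Δz = y_land·Δb = 3 × (-3) = -9, so new z* = 1172 − 9 = 1163.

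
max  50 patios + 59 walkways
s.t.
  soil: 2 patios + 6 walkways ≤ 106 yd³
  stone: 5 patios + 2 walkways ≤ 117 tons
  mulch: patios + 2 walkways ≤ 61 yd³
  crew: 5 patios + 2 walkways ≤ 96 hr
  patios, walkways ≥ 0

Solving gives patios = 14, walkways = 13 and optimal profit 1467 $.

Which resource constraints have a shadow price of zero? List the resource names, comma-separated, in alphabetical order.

soil: 106/106 (binding)
stone: 96/117 (slack 21)
mulch: 40/61 (slack 21)
crew: 96/96 (binding)
By complementary slackness, a constraint with positive slack has shadow price 0 → mulch, stone.

mulch, stone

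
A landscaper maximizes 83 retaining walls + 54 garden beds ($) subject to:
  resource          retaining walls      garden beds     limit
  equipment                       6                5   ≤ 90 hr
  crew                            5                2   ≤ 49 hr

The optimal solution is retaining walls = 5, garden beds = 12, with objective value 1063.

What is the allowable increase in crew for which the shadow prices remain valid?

26

Binding constraints: equipment, crew. The basis is B = [[6,5],[5,2]] with det -13.
Per unit increase in crew, x* moves by d = (0.3846, -0.4615).
The basis stays optimal until garden beds reaches 0; allowable increase = 26 hr.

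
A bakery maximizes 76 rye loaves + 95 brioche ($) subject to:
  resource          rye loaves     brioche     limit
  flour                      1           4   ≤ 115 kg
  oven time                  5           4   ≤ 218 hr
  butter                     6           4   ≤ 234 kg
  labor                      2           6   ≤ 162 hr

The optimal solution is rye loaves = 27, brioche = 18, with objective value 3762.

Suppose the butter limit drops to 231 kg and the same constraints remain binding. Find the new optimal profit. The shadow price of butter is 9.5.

3733.5

Δb = -3, so new z* = 3762 + (9.5)·(-3) = 3762 − 28.5 = 3733.5.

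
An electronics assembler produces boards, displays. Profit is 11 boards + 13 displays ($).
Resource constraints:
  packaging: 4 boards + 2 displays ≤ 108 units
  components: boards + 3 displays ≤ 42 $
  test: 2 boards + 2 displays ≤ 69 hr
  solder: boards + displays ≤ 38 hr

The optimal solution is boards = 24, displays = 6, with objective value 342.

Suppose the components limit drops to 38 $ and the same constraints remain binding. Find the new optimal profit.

Binding: packaging and components. Non-binding: test (9 unused), solder (8 unused).
Since test, solder are not tight, their duals are 0.
Dual feasibility on the basic columns requires 4·y_packaging + 1·y_components = 11, 2·y_packaging + 3·y_components = 13.
→ y_packaging = 2 and y_components = 3.
Δz = y_components·Δb = 3 × (-4) = -12, so new z* = 342 − 12 = 330.

330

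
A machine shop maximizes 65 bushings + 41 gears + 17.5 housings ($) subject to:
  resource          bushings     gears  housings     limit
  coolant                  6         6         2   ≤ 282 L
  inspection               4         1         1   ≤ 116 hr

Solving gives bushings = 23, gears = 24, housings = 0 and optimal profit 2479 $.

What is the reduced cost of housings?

-1.5

At the optimum: coolant uses 282 of 282 (binding); inspection uses 116 of 116 (binding).
Dual feasibility on the basic columns requires 6·y_coolant + 4·y_inspection = 65, 6·y_coolant + 1·y_inspection = 41.
→ y_coolant = 5.5 and y_inspection = 8.
Reduced cost of housings: c₃ − yᵀa₃ = 17.5 − (5.5·2 + 8·1) = 17.5 − 19 = -1.5.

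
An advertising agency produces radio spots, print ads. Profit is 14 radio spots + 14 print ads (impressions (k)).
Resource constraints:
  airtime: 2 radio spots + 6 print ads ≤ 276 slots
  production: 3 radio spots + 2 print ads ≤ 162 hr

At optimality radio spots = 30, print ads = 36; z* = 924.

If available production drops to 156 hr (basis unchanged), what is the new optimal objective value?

Both airtime and production are binding at x*.
From A_Bᵀ y = c: 2·y_airtime + 3·y_production = 14; 6·y_airtime + 2·y_production = 14.
This yields shadow prices y_airtime = 1, y_production = 4.
Δz = y_production·Δb = 4 × (-6) = -24, so new z* = 924 − 24 = 900.

900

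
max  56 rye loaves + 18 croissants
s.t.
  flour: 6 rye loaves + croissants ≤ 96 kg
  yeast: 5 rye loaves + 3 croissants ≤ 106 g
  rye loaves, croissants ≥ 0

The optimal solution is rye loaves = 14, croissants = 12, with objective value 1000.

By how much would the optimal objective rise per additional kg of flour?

6

Both flour and yeast are binding at x*.
From A_Bᵀ y = c: 6·y_flour + 5·y_yeast = 56; 1·y_flour + 3·y_yeast = 18.
→ y_flour = 6 and y_yeast = 4.
Shadow price of flour = 6.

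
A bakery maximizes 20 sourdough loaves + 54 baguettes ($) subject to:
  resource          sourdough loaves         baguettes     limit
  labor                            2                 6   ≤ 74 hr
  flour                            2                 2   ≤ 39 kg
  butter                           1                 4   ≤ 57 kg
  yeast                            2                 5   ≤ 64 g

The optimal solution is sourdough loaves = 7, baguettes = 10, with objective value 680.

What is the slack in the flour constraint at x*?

flour used = 2·7 + 2·10 = 34; slack = 39 − 34 = 5.

5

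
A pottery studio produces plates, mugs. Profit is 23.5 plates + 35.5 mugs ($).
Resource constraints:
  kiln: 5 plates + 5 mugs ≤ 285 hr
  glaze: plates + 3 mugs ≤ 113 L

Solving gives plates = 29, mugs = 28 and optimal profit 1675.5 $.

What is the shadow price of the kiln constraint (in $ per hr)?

3.5

Both kiln and glaze are binding at x*.
The binding rows give the dual system: 5·y_kiln + 1·y_glaze = 23.5 and 5·y_kiln + 3·y_glaze = 35.5.
Solving: y_kiln = 3.5, y_glaze = 6.
Shadow price of kiln = 3.5.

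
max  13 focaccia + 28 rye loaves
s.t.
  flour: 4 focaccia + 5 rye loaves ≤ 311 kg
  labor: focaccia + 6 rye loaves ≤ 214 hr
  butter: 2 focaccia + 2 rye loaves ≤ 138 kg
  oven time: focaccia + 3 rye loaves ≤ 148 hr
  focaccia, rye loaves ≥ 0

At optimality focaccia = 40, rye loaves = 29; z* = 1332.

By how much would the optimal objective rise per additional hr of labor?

3

Check each constraint at x*: flour 305/311 (slack 6); labor 214/214 (tight); butter 138/138 (tight); oven time 127/148 (slack 21).
Since flour, oven time are not tight, their duals are 0.
The binding rows give the dual system: 1·y_labor + 2·y_butter = 13 and 6·y_labor + 2·y_butter = 28.
→ y_labor = 3 and y_butter = 5.
Shadow price of labor = 3.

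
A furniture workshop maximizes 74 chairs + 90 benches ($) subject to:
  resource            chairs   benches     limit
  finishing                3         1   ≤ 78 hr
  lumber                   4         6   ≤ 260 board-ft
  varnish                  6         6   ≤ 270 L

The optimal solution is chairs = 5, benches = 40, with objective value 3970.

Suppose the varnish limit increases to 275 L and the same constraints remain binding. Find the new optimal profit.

Check each constraint at x*: finishing 55/78 (slack 23); lumber 260/260 (tight); varnish 270/270 (tight).
Slack constraints have shadow price 0 (complementary slackness).
From A_Bᵀ y = c: 4·y_lumber + 6·y_varnish = 74; 6·y_lumber + 6·y_varnish = 90.
Solving: y_lumber = 8, y_varnish = 7.
Δz = y_varnish·Δb = 7 × (5) = 35, so new z* = 3970 + 35 = 4005.

4005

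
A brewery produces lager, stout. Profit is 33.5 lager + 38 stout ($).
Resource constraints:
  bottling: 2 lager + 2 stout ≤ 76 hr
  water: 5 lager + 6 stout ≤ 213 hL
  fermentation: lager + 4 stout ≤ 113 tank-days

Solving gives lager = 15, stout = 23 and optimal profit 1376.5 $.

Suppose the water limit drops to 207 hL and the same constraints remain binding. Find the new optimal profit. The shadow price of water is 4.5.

1349.5

Δb = -6, so new z* = 1376.5 + (4.5)·(-6) = 1376.5 − 27 = 1349.5.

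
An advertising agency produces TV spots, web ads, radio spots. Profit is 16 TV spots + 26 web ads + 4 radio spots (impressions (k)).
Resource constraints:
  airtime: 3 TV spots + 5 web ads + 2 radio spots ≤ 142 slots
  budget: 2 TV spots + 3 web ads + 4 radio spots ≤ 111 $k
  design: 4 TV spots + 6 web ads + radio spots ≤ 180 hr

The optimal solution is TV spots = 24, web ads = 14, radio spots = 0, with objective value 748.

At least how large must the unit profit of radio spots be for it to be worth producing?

Binding: airtime and design. Non-binding: budget (21 unused).
By complementary slackness, y = 0 for the non-binding constraint.
Dual feasibility on the basic columns requires 3·y_airtime + 4·y_design = 16, 5·y_airtime + 6·y_design = 26.
This yields shadow prices y_airtime = 4, y_design = 1.
radio spots enters the basis when its profit ≥ yᵀa₃ = 4·2 + 1·1 = 9.

9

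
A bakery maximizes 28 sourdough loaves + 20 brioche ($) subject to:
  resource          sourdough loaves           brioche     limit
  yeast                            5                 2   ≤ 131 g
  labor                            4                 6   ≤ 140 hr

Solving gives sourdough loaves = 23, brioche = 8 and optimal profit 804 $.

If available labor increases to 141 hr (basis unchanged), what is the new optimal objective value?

806

At the optimum: yeast uses 131 of 131 (binding); labor uses 140 of 140 (binding).
From A_Bᵀ y = c: 5·y_yeast + 4·y_labor = 28; 2·y_yeast + 6·y_labor = 20.
→ y_yeast = 4 and y_labor = 2.
Δz = y_labor·Δb = 2 × (1) = 2, so new z* = 804 + 2 = 806.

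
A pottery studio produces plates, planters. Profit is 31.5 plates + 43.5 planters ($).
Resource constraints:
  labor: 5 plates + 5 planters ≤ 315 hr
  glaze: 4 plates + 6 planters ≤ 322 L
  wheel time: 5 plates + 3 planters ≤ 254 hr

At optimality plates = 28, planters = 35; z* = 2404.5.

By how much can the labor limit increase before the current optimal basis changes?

Binding constraints: labor, glaze. The basis is B = [[5,5],[4,6]] with det 10.
Per unit increase in labor, x* moves by d = (0.6, -0.4).
The basis stays optimal until wheel time becomes binding; allowable increase = 5 hr.

5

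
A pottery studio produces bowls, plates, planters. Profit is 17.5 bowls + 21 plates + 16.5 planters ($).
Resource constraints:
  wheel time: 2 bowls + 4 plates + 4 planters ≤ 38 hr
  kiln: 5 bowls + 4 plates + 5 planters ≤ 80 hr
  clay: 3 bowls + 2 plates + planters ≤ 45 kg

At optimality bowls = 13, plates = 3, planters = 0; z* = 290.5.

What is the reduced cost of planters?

At the optimum: wheel time uses 38 of 38 (binding); kiln uses 77 of 80 (slack = 3); clay uses 45 of 45 (binding).
Slack constraints have shadow price 0 (complementary slackness).
The binding rows give the dual system: 2·y_wheel time + 3·y_clay = 17.5 and 4·y_wheel time + 2·y_clay = 21.
→ y_wheel time = 3.5 and y_clay = 3.5.
Reduced cost of planters: c₃ − yᵀa₃ = 16.5 − (3.5·4 + 3.5·1) = 16.5 − 17.5 = -1.

-1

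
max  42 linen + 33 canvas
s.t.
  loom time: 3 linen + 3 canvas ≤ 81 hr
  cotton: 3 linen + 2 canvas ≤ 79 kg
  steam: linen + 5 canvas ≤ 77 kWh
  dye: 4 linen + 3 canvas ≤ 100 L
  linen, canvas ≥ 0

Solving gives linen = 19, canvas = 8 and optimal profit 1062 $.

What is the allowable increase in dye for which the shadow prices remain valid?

Binding constraints: loom time, dye. The basis is B = [[3,3],[4,3]] with det -3.
Per unit increase in dye, x* moves by d = (1, -1).
The basis stays optimal until cotton becomes binding; allowable increase = 6 L.

6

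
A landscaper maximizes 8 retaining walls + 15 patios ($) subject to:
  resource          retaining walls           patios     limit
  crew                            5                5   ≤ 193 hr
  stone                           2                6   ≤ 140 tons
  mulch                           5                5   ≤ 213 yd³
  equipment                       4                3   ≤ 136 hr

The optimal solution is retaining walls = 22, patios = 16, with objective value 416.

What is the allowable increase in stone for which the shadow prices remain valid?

10.8

Binding constraints: stone, equipment. The basis is B = [[2,6],[4,3]] with det -18.
Per unit increase in stone, x* moves by d = (-0.1667, 0.2222).
The basis stays optimal until crew becomes binding; allowable increase = 10.8 tons.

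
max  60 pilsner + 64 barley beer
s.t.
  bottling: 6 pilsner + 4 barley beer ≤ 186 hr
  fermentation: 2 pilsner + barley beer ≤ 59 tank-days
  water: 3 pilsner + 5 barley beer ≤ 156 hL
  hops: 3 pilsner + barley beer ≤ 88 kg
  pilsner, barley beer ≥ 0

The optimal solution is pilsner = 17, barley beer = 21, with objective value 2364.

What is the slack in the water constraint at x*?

water used = 3·17 + 5·21 = 156; slack = 156 − 156 = 0.

0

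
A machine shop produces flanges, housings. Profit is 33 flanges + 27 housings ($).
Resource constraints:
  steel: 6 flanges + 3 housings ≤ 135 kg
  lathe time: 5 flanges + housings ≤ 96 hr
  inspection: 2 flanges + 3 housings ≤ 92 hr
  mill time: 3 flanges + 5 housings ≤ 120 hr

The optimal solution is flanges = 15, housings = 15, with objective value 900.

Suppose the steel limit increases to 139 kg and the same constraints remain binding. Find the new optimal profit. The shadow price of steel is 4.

Δb = 4, so new z* = 900 + (4)·(4) = 900 + 16 = 916.

916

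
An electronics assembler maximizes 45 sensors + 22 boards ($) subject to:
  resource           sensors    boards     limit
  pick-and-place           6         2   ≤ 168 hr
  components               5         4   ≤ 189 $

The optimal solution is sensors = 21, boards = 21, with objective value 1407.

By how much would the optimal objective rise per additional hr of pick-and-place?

5

Both pick-and-place and components are binding at x*.
From A_Bᵀ y = c: 6·y_pick-and-place + 5·y_components = 45; 2·y_pick-and-place + 4·y_components = 22.
→ y_pick-and-place = 5 and y_components = 3.
Shadow price of pick-and-place = 5.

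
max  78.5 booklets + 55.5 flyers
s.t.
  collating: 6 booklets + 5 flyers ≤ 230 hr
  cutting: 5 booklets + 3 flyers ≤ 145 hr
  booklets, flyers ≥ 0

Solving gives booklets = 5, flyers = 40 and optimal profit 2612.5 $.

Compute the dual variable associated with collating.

Check each constraint at x*: collating 230/230 (tight); cutting 145/145 (tight).
Dual feasibility on the basic columns requires 6·y_collating + 5·y_cutting = 78.5, 5·y_collating + 3·y_cutting = 55.5.
Solving: y_collating = 6, y_cutting = 8.5.
Shadow price of collating = 6.

6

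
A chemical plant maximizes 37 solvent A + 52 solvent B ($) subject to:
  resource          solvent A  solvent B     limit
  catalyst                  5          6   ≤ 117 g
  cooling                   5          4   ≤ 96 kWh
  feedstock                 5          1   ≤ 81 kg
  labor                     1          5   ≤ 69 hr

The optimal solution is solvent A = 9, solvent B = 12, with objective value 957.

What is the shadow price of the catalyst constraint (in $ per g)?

Binding: catalyst and labor. Non-binding: cooling (3 unused), feedstock (24 unused).
By complementary slackness, y = 0 for the non-binding constraints.
From A_Bᵀ y = c: 5·y_catalyst + 1·y_labor = 37; 6·y_catalyst + 5·y_labor = 52.
→ y_catalyst = 7 and y_labor = 2.
Shadow price of catalyst = 7.

7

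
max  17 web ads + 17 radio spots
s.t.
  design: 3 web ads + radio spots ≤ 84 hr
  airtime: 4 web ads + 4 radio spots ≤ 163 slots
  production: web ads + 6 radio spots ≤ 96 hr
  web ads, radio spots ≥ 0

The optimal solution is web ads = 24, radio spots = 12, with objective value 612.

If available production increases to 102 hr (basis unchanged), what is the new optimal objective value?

Check each constraint at x*: design 84/84 (tight); airtime 144/163 (slack 19); production 96/96 (tight).
Slack constraints have shadow price 0 (complementary slackness).
The binding rows give the dual system: 3·y_design + 1·y_production = 17 and 1·y_design + 6·y_production = 17.
This yields shadow prices y_design = 5, y_production = 2.
Δz = y_production·Δb = 2 × (6) = 12, so new z* = 612 + 12 = 624.

624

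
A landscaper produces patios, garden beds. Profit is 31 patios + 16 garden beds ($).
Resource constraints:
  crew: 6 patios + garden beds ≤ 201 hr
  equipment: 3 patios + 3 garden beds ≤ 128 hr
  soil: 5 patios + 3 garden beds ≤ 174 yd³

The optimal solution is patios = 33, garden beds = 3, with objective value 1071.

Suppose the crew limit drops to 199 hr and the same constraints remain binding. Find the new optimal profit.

1069

Binding: crew and soil. Non-binding: equipment (20 unused).
Slack constraints have shadow price 0 (complementary slackness).
From A_Bᵀ y = c: 6·y_crew + 5·y_soil = 31; 1·y_crew + 3·y_soil = 16.
→ y_crew = 1 and y_soil = 5.
Δz = y_crew·Δb = 1 × (-2) = -2, so new z* = 1071 − 2 = 1069.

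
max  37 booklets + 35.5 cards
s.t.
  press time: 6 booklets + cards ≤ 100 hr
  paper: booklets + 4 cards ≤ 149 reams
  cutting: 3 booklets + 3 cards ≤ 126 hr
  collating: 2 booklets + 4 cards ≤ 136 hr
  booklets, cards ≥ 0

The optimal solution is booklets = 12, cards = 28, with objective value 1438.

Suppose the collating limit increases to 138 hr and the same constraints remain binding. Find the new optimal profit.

Check each constraint at x*: press time 100/100 (tight); paper 124/149 (slack 25); cutting 120/126 (slack 6); collating 136/136 (tight).
By complementary slackness, y = 0 for the non-binding constraints.
The binding rows give the dual system: 6·y_press time + 2·y_collating = 37 and 1·y_press time + 4·y_collating = 35.5.
This yields shadow prices y_press time = 3.5, y_collating = 8.
Δz = y_collating·Δb = 8 × (2) = 16, so new z* = 1438 + 16 = 1454.

1454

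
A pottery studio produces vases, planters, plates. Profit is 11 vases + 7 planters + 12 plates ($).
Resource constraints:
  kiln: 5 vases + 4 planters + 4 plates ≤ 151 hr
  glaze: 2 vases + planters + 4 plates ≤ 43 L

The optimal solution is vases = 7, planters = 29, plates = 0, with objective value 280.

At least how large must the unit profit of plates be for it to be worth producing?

Both kiln and glaze are binding at x*.
Dual feasibility on the basic columns requires 5·y_kiln + 2·y_glaze = 11, 4·y_kiln + 1·y_glaze = 7.
→ y_kiln = 1 and y_glaze = 3.
plates enters the basis when its profit ≥ yᵀa₃ = 1·4 + 3·4 = 16.

16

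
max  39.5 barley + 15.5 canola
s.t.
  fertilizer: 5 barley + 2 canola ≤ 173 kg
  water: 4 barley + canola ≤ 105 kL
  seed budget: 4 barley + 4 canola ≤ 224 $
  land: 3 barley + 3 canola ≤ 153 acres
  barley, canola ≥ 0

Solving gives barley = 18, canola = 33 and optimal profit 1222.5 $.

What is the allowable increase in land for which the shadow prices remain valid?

15

Binding constraints: water, land. The basis is B = [[4,1],[3,3]] with det 9.
Per unit increase in land, x* moves by d = (-0.1111, 0.4444).
The basis stays optimal until seed budget becomes binding; allowable increase = 15 acres.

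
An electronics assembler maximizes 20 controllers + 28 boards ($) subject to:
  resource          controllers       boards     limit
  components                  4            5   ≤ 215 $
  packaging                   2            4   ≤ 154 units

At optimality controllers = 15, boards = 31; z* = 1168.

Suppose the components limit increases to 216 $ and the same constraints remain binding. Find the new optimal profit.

1172

Both components and packaging are binding at x*.
Dual feasibility on the basic columns requires 4·y_components + 2·y_packaging = 20, 5·y_components + 4·y_packaging = 28.
Solving: y_components = 4, y_packaging = 2.
Δz = y_components·Δb = 4 × (1) = 4, so new z* = 1168 + 4 = 1172.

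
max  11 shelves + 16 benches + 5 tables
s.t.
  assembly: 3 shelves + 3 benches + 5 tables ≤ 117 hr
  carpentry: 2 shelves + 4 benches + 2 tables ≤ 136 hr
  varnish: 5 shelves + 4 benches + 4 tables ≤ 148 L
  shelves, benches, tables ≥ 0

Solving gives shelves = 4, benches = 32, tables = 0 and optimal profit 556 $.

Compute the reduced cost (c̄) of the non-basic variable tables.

Binding: carpentry and varnish. Non-binding: assembly (9 unused).
Since assembly is not tight, its dual is 0.
The binding rows give the dual system: 2·y_carpentry + 5·y_varnish = 11 and 4·y_carpentry + 4·y_varnish = 16.
This yields shadow prices y_carpentry = 3, y_varnish = 1.
Reduced cost of tables: c₃ − yᵀa₃ = 5 − (3·2 + 1·4) = 5 − 10 = -5.

-5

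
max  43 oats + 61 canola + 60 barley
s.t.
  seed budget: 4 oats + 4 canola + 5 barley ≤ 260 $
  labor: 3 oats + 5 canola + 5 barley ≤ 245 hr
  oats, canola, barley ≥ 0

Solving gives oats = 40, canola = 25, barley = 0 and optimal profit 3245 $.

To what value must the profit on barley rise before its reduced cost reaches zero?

At the optimum: seed budget uses 260 of 260 (binding); labor uses 245 of 245 (binding).
The binding rows give the dual system: 4·y_seed budget + 3·y_labor = 43 and 4·y_seed budget + 5·y_labor = 61.
This yields shadow prices y_seed budget = 4, y_labor = 9.
barley enters the basis when its profit ≥ yᵀa₃ = 4·5 + 9·5 = 65.

65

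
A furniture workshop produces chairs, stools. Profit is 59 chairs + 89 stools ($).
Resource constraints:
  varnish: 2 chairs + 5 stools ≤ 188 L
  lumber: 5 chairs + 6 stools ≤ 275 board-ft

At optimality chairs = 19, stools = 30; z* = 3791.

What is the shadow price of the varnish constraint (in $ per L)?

Check each constraint at x*: varnish 188/188 (tight); lumber 275/275 (tight).
The binding rows give the dual system: 2·y_varnish + 5·y_lumber = 59 and 5·y_varnish + 6·y_lumber = 89.
This yields shadow prices y_varnish = 7, y_lumber = 9.
Shadow price of varnish = 7.

7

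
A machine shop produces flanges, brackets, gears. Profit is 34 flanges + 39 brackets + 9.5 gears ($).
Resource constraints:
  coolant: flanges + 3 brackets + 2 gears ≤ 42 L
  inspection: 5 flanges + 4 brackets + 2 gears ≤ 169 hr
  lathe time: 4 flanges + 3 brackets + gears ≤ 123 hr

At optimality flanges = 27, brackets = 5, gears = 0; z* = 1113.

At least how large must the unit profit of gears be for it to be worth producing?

Binding: coolant and lathe time. Non-binding: inspection (14 unused).
Since inspection is not tight, its dual is 0.
Dual feasibility on the basic columns requires 1·y_coolant + 4·y_lathe time = 34, 3·y_coolant + 3·y_lathe time = 39.
This yields shadow prices y_coolant = 6, y_lathe time = 7.
gears enters the basis when its profit ≥ yᵀa₃ = 6·2 + 7·1 = 19.

19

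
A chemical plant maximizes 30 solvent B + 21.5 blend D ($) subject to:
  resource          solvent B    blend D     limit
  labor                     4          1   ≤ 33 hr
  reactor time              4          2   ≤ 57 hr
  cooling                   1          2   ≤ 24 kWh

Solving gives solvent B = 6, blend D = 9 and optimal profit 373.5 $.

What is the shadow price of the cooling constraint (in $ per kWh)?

8

Check each constraint at x*: labor 33/33 (tight); reactor time 42/57 (slack 15); cooling 24/24 (tight).
Slack constraints have shadow price 0 (complementary slackness).
Dual feasibility on the basic columns requires 4·y_labor + 1·y_cooling = 30, 1·y_labor + 2·y_cooling = 21.5.
Solving: y_labor = 5.5, y_cooling = 8.
Shadow price of cooling = 8.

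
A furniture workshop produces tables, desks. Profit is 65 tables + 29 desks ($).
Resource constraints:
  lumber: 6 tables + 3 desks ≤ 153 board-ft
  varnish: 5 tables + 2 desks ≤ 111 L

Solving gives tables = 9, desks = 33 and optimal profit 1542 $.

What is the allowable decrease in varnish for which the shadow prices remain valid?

9

Binding constraints: lumber, varnish. The basis is B = [[6,3],[5,2]] with det -3.
Per unit decrease in varnish, x* moves by d = (-1, 2).
The basis stays optimal until tables reaches 0; allowable decrease = 9 L.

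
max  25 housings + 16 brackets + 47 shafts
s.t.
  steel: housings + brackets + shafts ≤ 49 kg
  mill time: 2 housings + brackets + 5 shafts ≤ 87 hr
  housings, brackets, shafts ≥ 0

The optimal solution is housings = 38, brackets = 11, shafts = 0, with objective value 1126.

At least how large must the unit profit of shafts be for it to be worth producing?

Both steel and mill time are binding at x*.
From A_Bᵀ y = c: 1·y_steel + 2·y_mill time = 25; 1·y_steel + 1·y_mill time = 16.
→ y_steel = 7 and y_mill time = 9.
shafts enters the basis when its profit ≥ yᵀa₃ = 7·1 + 9·5 = 52.

52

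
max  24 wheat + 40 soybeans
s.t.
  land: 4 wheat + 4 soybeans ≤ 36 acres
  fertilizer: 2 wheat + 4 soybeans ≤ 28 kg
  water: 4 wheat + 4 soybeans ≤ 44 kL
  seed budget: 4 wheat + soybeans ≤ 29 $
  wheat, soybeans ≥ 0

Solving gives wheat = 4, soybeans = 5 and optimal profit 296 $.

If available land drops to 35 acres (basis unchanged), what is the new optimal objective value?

Binding: land and fertilizer. Non-binding: water (8 unused), seed budget (8 unused).
By complementary slackness, y = 0 for the non-binding constraints.
From A_Bᵀ y = c: 4·y_land + 2·y_fertilizer = 24; 4·y_land + 4·y_fertilizer = 40.
→ y_land = 2 and y_fertilizer = 8.
Δz = y_land·Δb = 2 × (-1) = -2, so new z* = 296 − 2 = 294.

294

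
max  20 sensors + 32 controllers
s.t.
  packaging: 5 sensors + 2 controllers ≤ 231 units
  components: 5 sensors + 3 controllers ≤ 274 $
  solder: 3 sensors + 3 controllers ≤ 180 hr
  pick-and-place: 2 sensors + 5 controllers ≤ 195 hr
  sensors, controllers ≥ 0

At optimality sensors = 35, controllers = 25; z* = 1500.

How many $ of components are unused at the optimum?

components used = 5·35 + 3·25 = 250; slack = 274 − 250 = 24.

24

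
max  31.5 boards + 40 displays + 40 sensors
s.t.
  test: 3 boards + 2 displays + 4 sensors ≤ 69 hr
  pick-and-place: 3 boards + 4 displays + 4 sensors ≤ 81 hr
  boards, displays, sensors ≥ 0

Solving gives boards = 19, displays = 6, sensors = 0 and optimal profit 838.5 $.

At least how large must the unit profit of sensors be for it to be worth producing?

At the optimum: test uses 69 of 69 (binding); pick-and-place uses 81 of 81 (binding).
From A_Bᵀ y = c: 3·y_test + 3·y_pick-and-place = 31.5; 2·y_test + 4·y_pick-and-place = 40.
Solving: y_test = 1, y_pick-and-place = 9.5.
sensors enters the basis when its profit ≥ yᵀa₃ = 1·4 + 9.5·4 = 42.

42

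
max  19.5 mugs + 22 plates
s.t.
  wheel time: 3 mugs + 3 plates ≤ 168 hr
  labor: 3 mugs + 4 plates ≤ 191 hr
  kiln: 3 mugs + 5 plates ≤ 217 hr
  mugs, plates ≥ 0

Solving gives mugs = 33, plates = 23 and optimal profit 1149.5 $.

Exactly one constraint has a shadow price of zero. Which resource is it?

kiln

wheel time: 168/168 (binding)
labor: 191/191 (binding)
kiln: 214/217 (slack 3)
By complementary slackness, a constraint with positive slack has shadow price 0 → kiln.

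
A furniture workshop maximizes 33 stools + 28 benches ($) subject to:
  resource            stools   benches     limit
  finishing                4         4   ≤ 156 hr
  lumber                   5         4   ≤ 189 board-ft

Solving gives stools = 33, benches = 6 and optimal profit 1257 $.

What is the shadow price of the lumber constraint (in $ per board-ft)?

Both finishing and lumber are binding at x*.
From A_Bᵀ y = c: 4·y_finishing + 5·y_lumber = 33; 4·y_finishing + 4·y_lumber = 28.
This yields shadow prices y_finishing = 2, y_lumber = 5.
Shadow price of lumber = 5.

5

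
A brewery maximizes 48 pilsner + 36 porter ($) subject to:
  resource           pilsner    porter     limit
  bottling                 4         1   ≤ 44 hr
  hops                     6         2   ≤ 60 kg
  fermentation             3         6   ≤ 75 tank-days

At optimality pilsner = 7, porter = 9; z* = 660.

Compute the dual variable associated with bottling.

Binding: hops and fermentation. Non-binding: bottling (7 unused).
Since bottling is not tight, its dual is 0.
Dual feasibility on the basic columns requires 6·y_hops + 3·y_fermentation = 48, 2·y_hops + 6·y_fermentation = 36.
This yields shadow prices y_hops = 6, y_fermentation = 4.
Shadow price of bottling = 0.

0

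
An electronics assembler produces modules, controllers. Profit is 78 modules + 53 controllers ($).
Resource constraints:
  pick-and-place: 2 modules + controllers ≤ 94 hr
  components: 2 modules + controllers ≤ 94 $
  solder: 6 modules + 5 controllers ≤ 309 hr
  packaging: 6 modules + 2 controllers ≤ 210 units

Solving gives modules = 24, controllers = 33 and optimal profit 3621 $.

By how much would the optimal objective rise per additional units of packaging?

4

Binding: solder and packaging. Non-binding: pick-and-place (13 unused), components (13 unused).
Since pick-and-place, components are not tight, their duals are 0.
From A_Bᵀ y = c: 6·y_solder + 6·y_packaging = 78; 5·y_solder + 2·y_packaging = 53.
→ y_solder = 9 and y_packaging = 4.
Shadow price of packaging = 4.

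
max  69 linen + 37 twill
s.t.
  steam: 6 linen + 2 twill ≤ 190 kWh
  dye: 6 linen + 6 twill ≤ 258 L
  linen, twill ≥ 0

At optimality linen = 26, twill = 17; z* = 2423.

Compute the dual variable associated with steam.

Check each constraint at x*: steam 190/190 (tight); dye 258/258 (tight).
From A_Bᵀ y = c: 6·y_steam + 6·y_dye = 69; 2·y_steam + 6·y_dye = 37.
→ y_steam = 8 and y_dye = 3.5.
Shadow price of steam = 8.

8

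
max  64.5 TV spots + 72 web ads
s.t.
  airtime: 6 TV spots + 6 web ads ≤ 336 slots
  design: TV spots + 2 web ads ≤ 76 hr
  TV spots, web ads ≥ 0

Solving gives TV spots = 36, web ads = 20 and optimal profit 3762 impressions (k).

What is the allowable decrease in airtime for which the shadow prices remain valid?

Binding constraints: airtime, design. The basis is B = [[6,6],[1,2]] with det 6.
Per unit decrease in airtime, x* moves by d = (-0.3333, 0.1667).
The basis stays optimal until TV spots reaches 0; allowable decrease = 108 slots.

108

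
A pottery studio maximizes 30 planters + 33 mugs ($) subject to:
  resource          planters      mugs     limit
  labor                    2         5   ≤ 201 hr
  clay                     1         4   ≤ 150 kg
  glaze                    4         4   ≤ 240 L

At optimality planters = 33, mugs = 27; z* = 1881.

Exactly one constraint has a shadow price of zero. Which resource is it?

clay

labor: 201/201 (binding)
clay: 141/150 (slack 9)
glaze: 240/240 (binding)
By complementary slackness, a constraint with positive slack has shadow price 0 → clay.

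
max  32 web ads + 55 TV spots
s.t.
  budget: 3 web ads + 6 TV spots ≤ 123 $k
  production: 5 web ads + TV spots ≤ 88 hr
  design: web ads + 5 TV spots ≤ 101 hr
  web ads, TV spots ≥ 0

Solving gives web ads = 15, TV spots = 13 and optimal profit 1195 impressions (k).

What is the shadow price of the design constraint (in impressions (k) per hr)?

Check each constraint at x*: budget 123/123 (tight); production 88/88 (tight); design 80/101 (slack 21).
By complementary slackness, y = 0 for the non-binding constraint.
The binding rows give the dual system: 3·y_budget + 5·y_production = 32 and 6·y_budget + 1·y_production = 55.
This yields shadow prices y_budget = 9, y_production = 1.
Shadow price of design = 0.

0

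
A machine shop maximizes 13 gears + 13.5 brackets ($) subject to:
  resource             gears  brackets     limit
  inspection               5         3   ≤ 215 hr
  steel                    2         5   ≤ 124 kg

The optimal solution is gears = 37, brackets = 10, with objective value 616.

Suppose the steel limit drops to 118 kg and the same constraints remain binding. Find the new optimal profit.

Check each constraint at x*: inspection 215/215 (tight); steel 124/124 (tight).
From A_Bᵀ y = c: 5·y_inspection + 2·y_steel = 13; 3·y_inspection + 5·y_steel = 13.5.
→ y_inspection = 2 and y_steel = 1.5.
Δz = y_steel·Δb = 1.5 × (-6) = -9, so new z* = 616 − 9 = 607.

607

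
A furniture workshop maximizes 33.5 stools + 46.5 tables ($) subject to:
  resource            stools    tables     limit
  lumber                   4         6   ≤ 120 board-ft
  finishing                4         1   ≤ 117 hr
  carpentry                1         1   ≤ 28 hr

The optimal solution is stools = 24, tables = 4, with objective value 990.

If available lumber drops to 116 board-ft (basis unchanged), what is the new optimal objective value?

964

Check each constraint at x*: lumber 120/120 (tight); finishing 100/117 (slack 17); carpentry 28/28 (tight).
Since finishing is not tight, its dual is 0.
The binding rows give the dual system: 4·y_lumber + 1·y_carpentry = 33.5 and 6·y_lumber + 1·y_carpentry = 46.5.
→ y_lumber = 6.5 and y_carpentry = 7.5.
Δz = y_lumber·Δb = 6.5 × (-4) = -26, so new z* = 990 − 26 = 964.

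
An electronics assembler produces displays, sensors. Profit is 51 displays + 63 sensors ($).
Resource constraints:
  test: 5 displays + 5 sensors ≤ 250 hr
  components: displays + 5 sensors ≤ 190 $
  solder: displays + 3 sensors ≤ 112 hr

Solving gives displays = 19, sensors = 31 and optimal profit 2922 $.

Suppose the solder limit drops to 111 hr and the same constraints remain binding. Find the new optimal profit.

Binding: test and solder. Non-binding: components (16 unused).
Slack constraints have shadow price 0 (complementary slackness).
From A_Bᵀ y = c: 5·y_test + 1·y_solder = 51; 5·y_test + 3·y_solder = 63.
Solving: y_test = 9, y_solder = 6.
Δz = y_solder·Δb = 6 × (-1) = -6, so new z* = 2922 − 6 = 2916.

2916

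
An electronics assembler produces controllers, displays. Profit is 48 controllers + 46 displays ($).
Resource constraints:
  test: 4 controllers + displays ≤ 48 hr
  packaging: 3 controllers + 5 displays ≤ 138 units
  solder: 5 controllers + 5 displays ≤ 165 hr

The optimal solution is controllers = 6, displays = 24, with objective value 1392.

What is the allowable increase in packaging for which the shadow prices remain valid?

17

Binding constraints: test, packaging. The basis is B = [[4,1],[3,5]] with det 17.
Per unit increase in packaging, x* moves by d = (-0.0588, 0.2353).
The basis stays optimal until solder becomes binding; allowable increase = 17 units.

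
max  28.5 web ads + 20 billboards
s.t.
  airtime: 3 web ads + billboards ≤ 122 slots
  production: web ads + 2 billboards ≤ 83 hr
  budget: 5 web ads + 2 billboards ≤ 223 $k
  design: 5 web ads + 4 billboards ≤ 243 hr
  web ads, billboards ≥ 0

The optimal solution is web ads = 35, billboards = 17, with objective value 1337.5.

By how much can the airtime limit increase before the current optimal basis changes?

9.8

Binding constraints: airtime, design. The basis is B = [[3,1],[5,4]] with det 7.
Per unit increase in airtime, x* moves by d = (0.5714, -0.7143).
The basis stays optimal until budget becomes binding; allowable increase = 9.8 slots.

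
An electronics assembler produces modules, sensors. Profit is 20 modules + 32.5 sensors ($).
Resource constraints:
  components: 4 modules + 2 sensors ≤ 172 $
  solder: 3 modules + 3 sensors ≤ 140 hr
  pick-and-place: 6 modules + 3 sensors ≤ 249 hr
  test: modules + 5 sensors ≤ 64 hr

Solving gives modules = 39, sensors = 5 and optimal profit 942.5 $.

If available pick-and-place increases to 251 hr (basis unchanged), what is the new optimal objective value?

At the optimum: components uses 166 of 172 (slack = 6); solder uses 132 of 140 (slack = 8); pick-and-place uses 249 of 249 (binding); test uses 64 of 64 (binding).
Slack constraints have shadow price 0 (complementary slackness).
From A_Bᵀ y = c: 6·y_pick-and-place + 1·y_test = 20; 3·y_pick-and-place + 5·y_test = 32.5.
→ y_pick-and-place = 2.5 and y_test = 5.
Δz = y_pick-and-place·Δb = 2.5 × (2) = 5, so new z* = 942.5 + 5 = 947.5.

947.5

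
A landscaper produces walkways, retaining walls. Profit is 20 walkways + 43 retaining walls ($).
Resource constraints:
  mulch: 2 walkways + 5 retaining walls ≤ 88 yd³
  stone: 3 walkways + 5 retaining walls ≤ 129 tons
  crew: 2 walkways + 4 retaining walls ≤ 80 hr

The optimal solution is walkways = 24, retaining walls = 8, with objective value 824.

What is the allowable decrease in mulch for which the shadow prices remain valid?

8

Binding constraints: mulch, crew. The basis is B = [[2,5],[2,4]] with det -2.
Per unit decrease in mulch, x* moves by d = (2, -1).
The basis stays optimal until retaining walls reaches 0; allowable decrease = 8 yd³.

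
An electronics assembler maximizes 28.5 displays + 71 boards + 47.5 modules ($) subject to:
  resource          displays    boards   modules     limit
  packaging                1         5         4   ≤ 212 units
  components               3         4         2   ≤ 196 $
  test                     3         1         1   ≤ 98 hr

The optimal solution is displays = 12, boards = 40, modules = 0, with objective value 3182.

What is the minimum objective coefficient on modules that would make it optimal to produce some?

Binding: packaging and components. Non-binding: test (22 unused).
Since test is not tight, its dual is 0.
The binding rows give the dual system: 1·y_packaging + 3·y_components = 28.5 and 5·y_packaging + 4·y_components = 71.
Solving: y_packaging = 9, y_components = 6.5.
modules enters the basis when its profit ≥ yᵀa₃ = 9·4 + 6.5·2 = 49.

49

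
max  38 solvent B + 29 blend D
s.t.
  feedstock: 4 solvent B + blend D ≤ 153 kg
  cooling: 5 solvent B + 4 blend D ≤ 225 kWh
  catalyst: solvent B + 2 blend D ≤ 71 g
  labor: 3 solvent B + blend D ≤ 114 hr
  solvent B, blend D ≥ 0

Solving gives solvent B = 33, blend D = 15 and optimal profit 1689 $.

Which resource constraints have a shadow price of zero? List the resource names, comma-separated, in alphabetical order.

catalyst, feedstock

feedstock: 147/153 (slack 6)
cooling: 225/225 (binding)
catalyst: 63/71 (slack 8)
labor: 114/114 (binding)
By complementary slackness, a constraint with positive slack has shadow price 0 → catalyst, feedstock.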